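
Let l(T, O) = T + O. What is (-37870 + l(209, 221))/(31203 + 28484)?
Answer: -37440/59687 ≈ -0.62727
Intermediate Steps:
l(T, O) = O + T
(-37870 + l(209, 221))/(31203 + 28484) = (-37870 + (221 + 209))/(31203 + 28484) = (-37870 + 430)/59687 = -37440*1/59687 = -37440/59687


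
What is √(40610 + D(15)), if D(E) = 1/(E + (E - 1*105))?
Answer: √9137247/15 ≈ 201.52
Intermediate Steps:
D(E) = 1/(-105 + 2*E) (D(E) = 1/(E + (E - 105)) = 1/(E + (-105 + E)) = 1/(-105 + 2*E))
√(40610 + D(15)) = √(40610 + 1/(-105 + 2*15)) = √(40610 + 1/(-105 + 30)) = √(40610 + 1/(-75)) = √(40610 - 1/75) = √(3045749/75) = √9137247/15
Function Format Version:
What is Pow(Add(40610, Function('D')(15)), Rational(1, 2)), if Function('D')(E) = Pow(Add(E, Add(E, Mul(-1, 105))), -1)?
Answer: Mul(Rational(1, 15), Pow(9137247, Rational(1, 2))) ≈ 201.52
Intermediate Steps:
Function('D')(E) = Pow(Add(-105, Mul(2, E)), -1) (Function('D')(E) = Pow(Add(E, Add(E, -105)), -1) = Pow(Add(E, Add(-105, E)), -1) = Pow(Add(-105, Mul(2, E)), -1))
Pow(Add(40610, Function('D')(15)), Rational(1, 2)) = Pow(Add(40610, Pow(Add(-105, Mul(2, 15)), -1)), Rational(1, 2)) = Pow(Add(40610, Pow(Add(-105, 30), -1)), Rational(1, 2)) = Pow(Add(40610, Pow(-75, -1)), Rational(1, 2)) = Pow(Add(40610, Rational(-1, 75)), Rational(1, 2)) = Pow(Rational(3045749, 75), Rational(1, 2)) = Mul(Rational(1, 15), Pow(9137247, Rational(1, 2)))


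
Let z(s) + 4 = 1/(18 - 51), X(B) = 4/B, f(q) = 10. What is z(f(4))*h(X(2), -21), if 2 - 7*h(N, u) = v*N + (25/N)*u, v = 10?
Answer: -3097/22 ≈ -140.77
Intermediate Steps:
h(N, u) = 2/7 - 10*N/7 - 25*u/(7*N) (h(N, u) = 2/7 - (10*N + (25/N)*u)/7 = 2/7 - (10*N + 25*u/N)/7 = 2/7 + (-10*N/7 - 25*u/(7*N)) = 2/7 - 10*N/7 - 25*u/(7*N))
z(s) = -133/33 (z(s) = -4 + 1/(18 - 51) = -4 + 1/(-33) = -4 - 1/33 = -133/33)
z(f(4))*h(X(2), -21) = -19*(-25*(-21) - 10*(4/2)² + 2*(4/2))/(33*(4/2)) = -19*(525 - 10*(4*(½))² + 2*(4*(½)))/(33*(4*(½))) = -19*(525 - 10*2² + 2*2)/(33*2) = -19*(525 - 10*4 + 4)/(33*2) = -19*(525 - 40 + 4)/(33*2) = -19*489/(33*2) = -133/33*489/14 = -3097/22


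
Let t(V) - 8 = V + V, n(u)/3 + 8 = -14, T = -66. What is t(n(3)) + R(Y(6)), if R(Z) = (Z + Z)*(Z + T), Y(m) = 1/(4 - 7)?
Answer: -718/9 ≈ -79.778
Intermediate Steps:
n(u) = -66 (n(u) = -24 + 3*(-14) = -24 - 42 = -66)
t(V) = 8 + 2*V (t(V) = 8 + (V + V) = 8 + 2*V)
Y(m) = -1/3 (Y(m) = 1/(-3) = -1/3)
R(Z) = 2*Z*(-66 + Z) (R(Z) = (Z + Z)*(Z - 66) = (2*Z)*(-66 + Z) = 2*Z*(-66 + Z))
t(n(3)) + R(Y(6)) = (8 + 2*(-66)) + 2*(-1/3)*(-66 - 1/3) = (8 - 132) + 2*(-1/3)*(-199/3) = -124 + 398/9 = -718/9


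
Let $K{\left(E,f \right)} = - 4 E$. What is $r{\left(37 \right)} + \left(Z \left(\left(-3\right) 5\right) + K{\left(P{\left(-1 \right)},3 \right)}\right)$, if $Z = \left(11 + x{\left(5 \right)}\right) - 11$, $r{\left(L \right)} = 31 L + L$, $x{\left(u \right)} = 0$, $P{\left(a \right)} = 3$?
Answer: $1172$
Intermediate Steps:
$r{\left(L \right)} = 32 L$
$Z = 0$ ($Z = \left(11 + 0\right) - 11 = 11 - 11 = 0$)
$r{\left(37 \right)} + \left(Z \left(\left(-3\right) 5\right) + K{\left(P{\left(-1 \right)},3 \right)}\right) = 32 \cdot 37 - \left(12 + 0 \left(\left(-3\right) 5\right)\right) = 1184 + \left(0 \left(-15\right) - 12\right) = 1184 + \left(0 - 12\right) = 1184 - 12 = 1172$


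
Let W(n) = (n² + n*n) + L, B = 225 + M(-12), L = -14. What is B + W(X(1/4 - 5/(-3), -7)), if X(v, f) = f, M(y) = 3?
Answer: 312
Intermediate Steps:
B = 228 (B = 225 + 3 = 228)
W(n) = -14 + 2*n² (W(n) = (n² + n*n) - 14 = (n² + n²) - 14 = 2*n² - 14 = -14 + 2*n²)
B + W(X(1/4 - 5/(-3), -7)) = 228 + (-14 + 2*(-7)²) = 228 + (-14 + 2*49) = 228 + (-14 + 98) = 228 + 84 = 312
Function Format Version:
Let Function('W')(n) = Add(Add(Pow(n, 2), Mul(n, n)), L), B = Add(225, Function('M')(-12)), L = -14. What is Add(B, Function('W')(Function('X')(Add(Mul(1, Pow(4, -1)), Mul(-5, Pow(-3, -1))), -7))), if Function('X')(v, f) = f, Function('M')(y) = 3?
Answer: 312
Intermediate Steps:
B = 228 (B = Add(225, 3) = 228)
Function('W')(n) = Add(-14, Mul(2, Pow(n, 2))) (Function('W')(n) = Add(Add(Pow(n, 2), Mul(n, n)), -14) = Add(Add(Pow(n, 2), Pow(n, 2)), -14) = Add(Mul(2, Pow(n, 2)), -14) = Add(-14, Mul(2, Pow(n, 2))))
Add(B, Function('W')(Function('X')(Add(Mul(1, Pow(4, -1)), Mul(-5, Pow(-3, -1))), -7))) = Add(228, Add(-14, Mul(2, Pow(-7, 2)))) = Add(228, Add(-14, Mul(2, 49))) = Add(228, Add(-14, 98)) = Add(228, 84) = 312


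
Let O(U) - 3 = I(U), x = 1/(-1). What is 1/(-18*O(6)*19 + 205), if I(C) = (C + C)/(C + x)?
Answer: -5/8209 ≈ -0.00060909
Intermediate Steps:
x = -1
I(C) = 2*C/(-1 + C) (I(C) = (C + C)/(C - 1) = (2*C)/(-1 + C) = 2*C/(-1 + C))
O(U) = 3 + 2*U/(-1 + U)
1/(-18*O(6)*19 + 205) = 1/(-18*(-3 + 5*6)/(-1 + 6)*19 + 205) = 1/(-18*(-3 + 30)/5*19 + 205) = 1/(-18*27/5*19 + 205) = 1/(-486/5*19 + 205) = 1/(-9234/5 + 205) = 1/(-8209/5) = -5/8209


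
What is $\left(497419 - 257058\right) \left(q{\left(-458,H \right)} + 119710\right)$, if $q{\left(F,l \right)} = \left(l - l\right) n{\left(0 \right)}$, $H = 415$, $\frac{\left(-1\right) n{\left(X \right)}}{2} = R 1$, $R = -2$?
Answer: $28773615310$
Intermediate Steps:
$n{\left(X \right)} = 4$ ($n{\left(X \right)} = - 2 \left(\left(-2\right) 1\right) = \left(-2\right) \left(-2\right) = 4$)
$q{\left(F,l \right)} = 0$ ($q{\left(F,l \right)} = \left(l - l\right) 4 = 0 \cdot 4 = 0$)
$\left(497419 - 257058\right) \left(q{\left(-458,H \right)} + 119710\right) = \left(497419 - 257058\right) \left(0 + 119710\right) = 240361 \cdot 119710 = 28773615310$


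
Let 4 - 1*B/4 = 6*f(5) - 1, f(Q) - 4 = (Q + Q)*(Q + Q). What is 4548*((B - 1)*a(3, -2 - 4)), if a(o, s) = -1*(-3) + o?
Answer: -67592376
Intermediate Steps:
f(Q) = 4 + 4*Q² (f(Q) = 4 + (Q + Q)*(Q + Q) = 4 + (2*Q)*(2*Q) = 4 + 4*Q²)
a(o, s) = 3 + o
B = -2476 (B = 16 - 4*(6*(4 + 4*5²) - 1) = 16 - 4*(6*(4 + 4*25) - 1) = 16 - 4*(6*(4 + 100) - 1) = 16 - 4*(6*104 - 1) = 16 - 4*(624 - 1) = 16 - 4*623 = 16 - 2492 = -2476)
4548*((B - 1)*a(3, -2 - 4)) = 4548*((-2476 - 1)*(3 + 3)) = 4548*(-2477*6) = 4548*(-14862) = -67592376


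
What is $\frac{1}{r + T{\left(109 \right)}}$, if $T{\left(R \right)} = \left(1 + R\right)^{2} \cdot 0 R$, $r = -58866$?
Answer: $- \frac{1}{58866} \approx -1.6988 \cdot 10^{-5}$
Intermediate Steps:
$T{\left(R \right)} = 0$ ($T{\left(R \right)} = 0 R = 0$)
$\frac{1}{r + T{\left(109 \right)}} = \frac{1}{-58866 + 0} = \frac{1}{-58866} = - \frac{1}{58866}$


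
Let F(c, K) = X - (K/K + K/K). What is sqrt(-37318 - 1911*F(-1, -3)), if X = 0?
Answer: 2*I*sqrt(8374) ≈ 183.02*I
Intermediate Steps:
F(c, K) = -2 (F(c, K) = 0 - (K/K + K/K) = 0 - (1 + 1) = 0 - 1*2 = 0 - 2 = -2)
sqrt(-37318 - 1911*F(-1, -3)) = sqrt(-37318 - 1911*(-2)) = sqrt(-37318 + 3822) = sqrt(-33496) = 2*I*sqrt(8374)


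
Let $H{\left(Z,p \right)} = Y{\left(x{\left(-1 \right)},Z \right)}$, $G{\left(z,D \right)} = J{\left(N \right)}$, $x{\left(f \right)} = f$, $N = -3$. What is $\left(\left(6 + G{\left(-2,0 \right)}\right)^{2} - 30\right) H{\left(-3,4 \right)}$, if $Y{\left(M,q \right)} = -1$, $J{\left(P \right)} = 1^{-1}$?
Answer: $-19$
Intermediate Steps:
$J{\left(P \right)} = 1$
$G{\left(z,D \right)} = 1$
$H{\left(Z,p \right)} = -1$
$\left(\left(6 + G{\left(-2,0 \right)}\right)^{2} - 30\right) H{\left(-3,4 \right)} = \left(\left(6 + 1\right)^{2} - 30\right) \left(-1\right) = \left(7^{2} - 30\right) \left(-1\right) = \left(49 - 30\right) \left(-1\right) = 19 \left(-1\right) = -19$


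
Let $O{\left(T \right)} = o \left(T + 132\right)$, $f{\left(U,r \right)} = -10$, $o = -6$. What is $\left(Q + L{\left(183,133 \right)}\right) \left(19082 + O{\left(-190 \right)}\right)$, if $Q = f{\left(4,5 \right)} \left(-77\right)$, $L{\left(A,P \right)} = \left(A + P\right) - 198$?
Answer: $17253840$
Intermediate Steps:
$L{\left(A,P \right)} = -198 + A + P$
$O{\left(T \right)} = -792 - 6 T$ ($O{\left(T \right)} = - 6 \left(T + 132\right) = - 6 \left(132 + T\right) = -792 - 6 T$)
$Q = 770$ ($Q = \left(-10\right) \left(-77\right) = 770$)
$\left(Q + L{\left(183,133 \right)}\right) \left(19082 + O{\left(-190 \right)}\right) = \left(770 + \left(-198 + 183 + 133\right)\right) \left(19082 - -348\right) = \left(770 + 118\right) \left(19082 + \left(-792 + 1140\right)\right) = 888 \left(19082 + 348\right) = 888 \cdot 19430 = 17253840$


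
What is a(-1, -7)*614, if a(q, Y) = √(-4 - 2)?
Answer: 614*I*√6 ≈ 1504.0*I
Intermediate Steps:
a(q, Y) = I*√6 (a(q, Y) = √(-6) = I*√6)
a(-1, -7)*614 = (I*√6)*614 = 614*I*√6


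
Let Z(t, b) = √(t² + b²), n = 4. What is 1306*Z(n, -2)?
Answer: 2612*√5 ≈ 5840.6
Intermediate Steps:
Z(t, b) = √(b² + t²)
1306*Z(n, -2) = 1306*√((-2)² + 4²) = 1306*√(4 + 16) = 1306*√20 = 1306*(2*√5) = 2612*√5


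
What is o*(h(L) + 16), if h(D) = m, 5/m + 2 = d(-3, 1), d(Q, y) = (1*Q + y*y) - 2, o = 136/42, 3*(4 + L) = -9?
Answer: 442/9 ≈ 49.111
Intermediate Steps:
L = -7 (L = -4 + (⅓)*(-9) = -4 - 3 = -7)
o = 68/21 (o = 136*(1/42) = 68/21 ≈ 3.2381)
d(Q, y) = -2 + Q + y² (d(Q, y) = (Q + y²) - 2 = -2 + Q + y²)
m = -⅚ (m = 5/(-2 + (-2 - 3 + 1²)) = 5/(-2 + (-2 - 3 + 1)) = 5/(-2 - 4) = 5/(-6) = 5*(-⅙) = -⅚ ≈ -0.83333)
h(D) = -⅚
o*(h(L) + 16) = 68*(-⅚ + 16)/21 = (68/21)*(91/6) = 442/9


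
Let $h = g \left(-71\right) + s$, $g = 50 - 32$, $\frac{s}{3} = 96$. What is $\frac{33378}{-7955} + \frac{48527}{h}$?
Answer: $- \frac{83815301}{1575090} \approx -53.213$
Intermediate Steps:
$s = 288$ ($s = 3 \cdot 96 = 288$)
$g = 18$
$h = -990$ ($h = 18 \left(-71\right) + 288 = -1278 + 288 = -990$)
$\frac{33378}{-7955} + \frac{48527}{h} = \frac{33378}{-7955} + \frac{48527}{-990} = 33378 \left(- \frac{1}{7955}\right) + 48527 \left(- \frac{1}{990}\right) = - \frac{33378}{7955} - \frac{48527}{990} = - \frac{83815301}{1575090}$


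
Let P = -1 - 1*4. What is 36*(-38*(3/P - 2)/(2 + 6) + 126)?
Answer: 24903/5 ≈ 4980.6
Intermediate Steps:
P = -5 (P = -1 - 4 = -5)
36*(-38*(3/P - 2)/(2 + 6) + 126) = 36*(-38*(3/(-5) - 2)/(2 + 6) + 126) = 36*(-38*(3*(-1/5) - 2)/8 + 126) = 36*(-38*(-3/5 - 2)/8 + 126) = 36*(-(-494)/(5*8) + 126) = 36*(-38*(-13/40) + 126) = 36*(247/20 + 126) = 36*(2767/20) = 24903/5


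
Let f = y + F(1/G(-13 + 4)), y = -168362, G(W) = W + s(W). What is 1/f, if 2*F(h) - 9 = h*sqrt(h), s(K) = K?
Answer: -3927443760/661214612824201 + 108*I*sqrt(2)/661214612824201 ≈ -5.9397e-6 + 2.3099e-13*I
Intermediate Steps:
G(W) = 2*W (G(W) = W + W = 2*W)
F(h) = 9/2 + h**(3/2)/2 (F(h) = 9/2 + (h*sqrt(h))/2 = 9/2 + h**(3/2)/2)
f = -336715/2 - I*sqrt(2)/216 (f = -168362 + (9/2 + (1/(2*(-13 + 4)))**(3/2)/2) = -168362 + (9/2 + (1/(2*(-9)))**(3/2)/2) = -168362 + (9/2 + (1/(-18))**(3/2)/2) = -168362 + (9/2 + (-1/18)**(3/2)/2) = -168362 + (9/2 + (-I*sqrt(2)/108)/2) = -168362 + (9/2 - I*sqrt(2)/216) = -336715/2 - I*sqrt(2)/216 ≈ -1.6836e+5 - 0.0065473*I)
1/f = 1/(-336715/2 - I*sqrt(2)/216)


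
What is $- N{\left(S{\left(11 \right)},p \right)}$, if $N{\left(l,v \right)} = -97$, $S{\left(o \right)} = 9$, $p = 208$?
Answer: $97$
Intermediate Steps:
$- N{\left(S{\left(11 \right)},p \right)} = \left(-1\right) \left(-97\right) = 97$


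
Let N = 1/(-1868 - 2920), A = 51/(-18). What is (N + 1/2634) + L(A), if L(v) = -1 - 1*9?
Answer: -21018961/2101932 ≈ -9.9998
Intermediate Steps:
A = -17/6 (A = 51*(-1/18) = -17/6 ≈ -2.8333)
N = -1/4788 (N = 1/(-4788) = -1/4788 ≈ -0.00020886)
L(v) = -10 (L(v) = -1 - 9 = -10)
(N + 1/2634) + L(A) = (-1/4788 + 1/2634) - 10 = 359/2101932 - 10 = -21018961/2101932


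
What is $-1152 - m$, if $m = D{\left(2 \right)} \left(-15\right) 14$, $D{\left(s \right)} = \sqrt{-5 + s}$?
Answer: $-1152 + 210 i \sqrt{3} \approx -1152.0 + 363.73 i$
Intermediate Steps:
$m = - 210 i \sqrt{3}$ ($m = \sqrt{-5 + 2} \left(-15\right) 14 = \sqrt{-3} \left(-15\right) 14 = i \sqrt{3} \left(-15\right) 14 = - 15 i \sqrt{3} \cdot 14 = - 210 i \sqrt{3} \approx - 363.73 i$)
$-1152 - m = -1152 - - 210 i \sqrt{3} = -1152 + 210 i \sqrt{3}$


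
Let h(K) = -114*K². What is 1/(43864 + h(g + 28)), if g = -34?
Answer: 1/39760 ≈ 2.5151e-5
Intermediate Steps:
1/(43864 + h(g + 28)) = 1/(43864 - 114*(-34 + 28)²) = 1/(43864 - 114*(-6)²) = 1/(43864 - 114*36) = 1/(43864 - 4104) = 1/39760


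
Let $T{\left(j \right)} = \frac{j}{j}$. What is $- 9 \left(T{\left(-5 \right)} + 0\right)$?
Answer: $-9$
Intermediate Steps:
$T{\left(j \right)} = 1$
$- 9 \left(T{\left(-5 \right)} + 0\right) = - 9 \left(1 + 0\right) = \left(-9\right) 1 = -9$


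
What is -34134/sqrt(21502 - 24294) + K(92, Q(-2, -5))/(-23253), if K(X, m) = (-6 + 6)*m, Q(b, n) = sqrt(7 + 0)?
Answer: 17067*I*sqrt(698)/698 ≈ 646.0*I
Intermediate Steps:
Q(b, n) = sqrt(7)
K(X, m) = 0 (K(X, m) = 0*m = 0)
-34134/sqrt(21502 - 24294) + K(92, Q(-2, -5))/(-23253) = -34134/sqrt(21502 - 24294) + 0/(-23253) = -34134*(-I*sqrt(698)/1396) + 0*(-1/23253) = -34134*(-I*sqrt(698)/1396) + 0 = -(-17067)*I*sqrt(698)/698 + 0 = 17067*I*sqrt(698)/698 + 0 = 17067*I*sqrt(698)/698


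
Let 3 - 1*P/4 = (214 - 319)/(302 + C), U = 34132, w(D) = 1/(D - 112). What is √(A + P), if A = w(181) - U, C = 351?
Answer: I*√69266811281799/45057 ≈ 184.71*I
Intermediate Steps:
w(D) = 1/(-112 + D)
A = -2355107/69 (A = 1/(-112 + 181) - 1*34132 = 1/69 - 34132 = -2355107/69 ≈ -34132.)
P = 8256/653 (P = 12 - 4*(214 - 319)/(302 + 351) = 12 - (-420)/653 = 12 - 4*(-105/653) = 12 + 420/653 = 8256/653 ≈ 12.643)
√(A + P) = √(-2355107/69 + 8256/653) = √(-1537315207/45057) = I*√69266811281799/45057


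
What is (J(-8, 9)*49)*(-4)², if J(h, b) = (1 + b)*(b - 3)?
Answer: 47040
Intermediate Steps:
J(h, b) = (1 + b)*(-3 + b)
(J(-8, 9)*49)*(-4)² = ((-3 + 9² - 2*9)*49)*(-4)² = ((-3 + 81 - 18)*49)*16 = (60*49)*16 = 2940*16 = 47040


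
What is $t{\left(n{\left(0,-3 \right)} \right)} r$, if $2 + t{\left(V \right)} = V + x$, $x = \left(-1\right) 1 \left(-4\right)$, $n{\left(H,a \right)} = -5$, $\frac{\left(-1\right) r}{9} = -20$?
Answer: $-540$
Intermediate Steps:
$r = 180$ ($r = \left(-9\right) \left(-20\right) = 180$)
$x = 4$ ($x = \left(-1\right) \left(-4\right) = 4$)
$t{\left(V \right)} = 2 + V$ ($t{\left(V \right)} = -2 + \left(V + 4\right) = -2 + \left(4 + V\right) = 2 + V$)
$t{\left(n{\left(0,-3 \right)} \right)} r = \left(2 - 5\right) 180 = \left(-3\right) 180 = -540$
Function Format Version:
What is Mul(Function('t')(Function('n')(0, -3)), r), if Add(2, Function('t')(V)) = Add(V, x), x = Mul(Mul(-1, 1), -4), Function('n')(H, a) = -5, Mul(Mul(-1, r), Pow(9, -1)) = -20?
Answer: -540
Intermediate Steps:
r = 180 (r = Mul(-9, -20) = 180)
x = 4 (x = Mul(-1, -4) = 4)
Function('t')(V) = Add(2, V) (Function('t')(V) = Add(-2, Add(V, 4)) = Add(-2, Add(4, V)) = Add(2, V))
Mul(Function('t')(Function('n')(0, -3)), r) = Mul(Add(2, -5), 180) = Mul(-3, 180) = -540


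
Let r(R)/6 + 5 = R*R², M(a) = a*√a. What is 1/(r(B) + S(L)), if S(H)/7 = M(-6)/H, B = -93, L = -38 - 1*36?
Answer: -1101171578/5314443436939857 - 259*I*√6/10628886873879714 ≈ -2.072e-7 - 5.9688e-14*I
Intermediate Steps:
L = -74 (L = -38 - 36 = -74)
M(a) = a^(3/2)
S(H) = -42*I*√6/H (S(H) = 7*((-6)^(3/2)/H) = 7*((-6*I*√6)/H) = 7*(-6*I*√6/H) = -42*I*√6/H)
r(R) = -30 + 6*R³ (r(R) = -30 + 6*(R*R²) = -30 + 6*R³)
1/(r(B) + S(L)) = 1/((-30 + 6*(-93)³) - 42*I*√6/(-74)) = 1/((-30 + 6*(-804357)) - 42*I*√6*(-1/74)) = 1/((-30 - 4826142) + 21*I*√6/37) = 1/(-4826172 + 21*I*√6/37)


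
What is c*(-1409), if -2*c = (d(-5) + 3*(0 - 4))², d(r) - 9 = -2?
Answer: 35225/2 ≈ 17613.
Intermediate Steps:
d(r) = 7 (d(r) = 9 - 2 = 7)
c = -25/2 (c = -(7 + 3*(0 - 4))²/2 = -(7 + 3*(-4))²/2 = -(7 - 12)²/2 = -½*(-5)² = -½*25 = -25/2 ≈ -12.500)
c*(-1409) = -25/2*(-1409) = 35225/2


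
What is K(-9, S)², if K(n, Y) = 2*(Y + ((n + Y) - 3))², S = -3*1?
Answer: 419904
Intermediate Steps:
S = -3
K(n, Y) = 2*(-3 + n + 2*Y)² (K(n, Y) = 2*(Y + ((Y + n) - 3))² = 2*(Y + (-3 + Y + n))² = 2*(-3 + n + 2*Y)²)
K(-9, S)² = (2*(-3 - 9 + 2*(-3))²)² = (2*(-3 - 9 - 6)²)² = (2*(-18)²)² = (2*324)² = 648² = 419904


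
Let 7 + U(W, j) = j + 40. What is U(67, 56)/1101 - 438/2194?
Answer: -143486/1207797 ≈ -0.11880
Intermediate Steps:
U(W, j) = 33 + j (U(W, j) = -7 + (j + 40) = -7 + (40 + j) = 33 + j)
U(67, 56)/1101 - 438/2194 = (33 + 56)/1101 - 438/2194 = 89*(1/1101) - 438*1/2194 = 89/1101 - 219/1097 = -143486/1207797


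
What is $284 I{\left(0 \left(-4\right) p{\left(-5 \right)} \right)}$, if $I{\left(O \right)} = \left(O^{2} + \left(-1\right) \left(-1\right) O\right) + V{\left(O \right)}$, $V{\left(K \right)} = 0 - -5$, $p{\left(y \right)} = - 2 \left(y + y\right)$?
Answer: $1420$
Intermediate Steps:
$p{\left(y \right)} = - 4 y$ ($p{\left(y \right)} = - 2 \cdot 2 y = - 4 y$)
$V{\left(K \right)} = 5$ ($V{\left(K \right)} = 0 + 5 = 5$)
$I{\left(O \right)} = 5 + O + O^{2}$ ($I{\left(O \right)} = \left(O^{2} + \left(-1\right) \left(-1\right) O\right) + 5 = \left(O^{2} + 1 O\right) + 5 = \left(O^{2} + O\right) + 5 = \left(O + O^{2}\right) + 5 = 5 + O + O^{2}$)
$284 I{\left(0 \left(-4\right) p{\left(-5 \right)} \right)} = 284 \left(5 + 0 \left(-4\right) \left(\left(-4\right) \left(-5\right)\right) + \left(0 \left(-4\right) \left(\left(-4\right) \left(-5\right)\right)\right)^{2}\right) = 284 \left(5 + 0 \cdot 20 + \left(0 \cdot 20\right)^{2}\right) = 284 \left(5 + 0 + 0^{2}\right) = 284 \left(5 + 0 + 0\right) = 284 \cdot 5 = 1420$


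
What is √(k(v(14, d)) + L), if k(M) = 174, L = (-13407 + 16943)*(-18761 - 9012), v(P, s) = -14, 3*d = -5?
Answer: I*√98205154 ≈ 9909.8*I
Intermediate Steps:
d = -5/3 (d = (⅓)*(-5) = -5/3 ≈ -1.6667)
L = -98205328 (L = 3536*(-27773) = -98205328)
√(k(v(14, d)) + L) = √(174 - 98205328) = √(-98205154) = I*√98205154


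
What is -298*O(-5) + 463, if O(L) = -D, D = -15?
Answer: -4007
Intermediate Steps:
O(L) = 15 (O(L) = -1*(-15) = 15)
-298*O(-5) + 463 = -298*15 + 463 = -4470 + 463 = -4007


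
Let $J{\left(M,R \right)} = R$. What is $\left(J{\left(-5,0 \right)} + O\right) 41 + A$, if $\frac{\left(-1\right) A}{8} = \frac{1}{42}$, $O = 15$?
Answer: $\frac{12911}{21} \approx 614.81$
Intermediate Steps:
$A = - \frac{4}{21}$ ($A = - \frac{8}{42} = \left(-8\right) \frac{1}{42} = - \frac{4}{21} \approx -0.19048$)
$\left(J{\left(-5,0 \right)} + O\right) 41 + A = \left(0 + 15\right) 41 - \frac{4}{21} = 15 \cdot 41 - \frac{4}{21} = 615 - \frac{4}{21} = \frac{12911}{21}$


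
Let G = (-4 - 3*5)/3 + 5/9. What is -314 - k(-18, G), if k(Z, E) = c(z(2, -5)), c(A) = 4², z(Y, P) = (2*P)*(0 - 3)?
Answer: -330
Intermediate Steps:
z(Y, P) = -6*P (z(Y, P) = (2*P)*(-3) = -6*P)
c(A) = 16
G = -52/9 (G = (-4 - 15)*(⅓) + 5*(⅑) = -19*⅓ + 5/9 = -19/3 + 5/9 = -52/9 ≈ -5.7778)
k(Z, E) = 16
-314 - k(-18, G) = -314 - 1*16 = -314 - 16 = -330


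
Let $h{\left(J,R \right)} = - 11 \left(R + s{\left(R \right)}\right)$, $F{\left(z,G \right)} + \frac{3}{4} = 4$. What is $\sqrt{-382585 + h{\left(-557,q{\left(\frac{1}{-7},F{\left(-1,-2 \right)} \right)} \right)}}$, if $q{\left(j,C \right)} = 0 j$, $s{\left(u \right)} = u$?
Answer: $i \sqrt{382585} \approx 618.53 i$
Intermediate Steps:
$F{\left(z,G \right)} = \frac{13}{4}$ ($F{\left(z,G \right)} = - \frac{3}{4} + 4 = \frac{13}{4}$)
$q{\left(j,C \right)} = 0$
$h{\left(J,R \right)} = - 22 R$ ($h{\left(J,R \right)} = - 11 \left(R + R\right) = - 11 \cdot 2 R = - 22 R$)
$\sqrt{-382585 + h{\left(-557,q{\left(\frac{1}{-7},F{\left(-1,-2 \right)} \right)} \right)}} = \sqrt{-382585 - 0} = \sqrt{-382585 + 0} = \sqrt{-382585} = i \sqrt{382585}$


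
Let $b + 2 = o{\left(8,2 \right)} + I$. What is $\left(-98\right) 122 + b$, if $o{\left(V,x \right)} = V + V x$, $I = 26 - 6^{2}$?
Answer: $-11944$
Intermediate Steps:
$I = -10$ ($I = 26 - 36 = -10$)
$b = 12$ ($b = -2 - \left(10 - 8 \left(1 + 2\right)\right) = -2 + \left(8 \cdot 3 - 10\right) = -2 + \left(24 - 10\right) = -2 + 14 = 12$)
$\left(-98\right) 122 + b = \left(-98\right) 122 + 12 = -11956 + 12 = -11944$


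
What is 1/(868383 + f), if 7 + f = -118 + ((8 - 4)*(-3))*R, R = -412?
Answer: 1/873202 ≈ 1.1452e-6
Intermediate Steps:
f = 4819 (f = -7 + (-118 + ((8 - 4)*(-3))*(-412)) = -7 + (-118 + (4*(-3))*(-412)) = -7 + (-118 - 12*(-412)) = -7 + (-118 + 4944) = -7 + 4826 = 4819)
1/(868383 + f) = 1/(868383 + 4819) = 1/873202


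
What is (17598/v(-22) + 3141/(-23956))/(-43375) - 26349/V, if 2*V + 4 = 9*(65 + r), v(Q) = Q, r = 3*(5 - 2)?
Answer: -60219891744951/756666430300 ≈ -79.586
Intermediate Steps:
r = 9 (r = 3*3 = 9)
V = 331 (V = -2 + (9*(65 + 9))/2 = -2 + (9*74)/2 = -2 + (½)*666 = -2 + 333 = 331)
(17598/v(-22) + 3141/(-23956))/(-43375) - 26349/V = (17598/(-22) + 3141/(-23956))/(-43375) - 26349/331 = (17598*(-1/22) + 3141*(-1/23956))*(-1/43375) - 26349*1/331 = (-8799/11 - 3141/23956)*(-1/43375) - 26349/331 = -210823395/263516*(-1/43375) - 26349/331 = 42164679/2286001300 - 26349/331 = -60219891744951/756666430300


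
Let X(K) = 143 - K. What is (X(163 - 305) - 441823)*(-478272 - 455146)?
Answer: 412139516884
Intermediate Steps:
(X(163 - 305) - 441823)*(-478272 - 455146) = ((143 - (163 - 305)) - 441823)*(-478272 - 455146) = ((143 - 1*(-142)) - 441823)*(-933418) = ((143 + 142) - 441823)*(-933418) = (285 - 441823)*(-933418) = -441538*(-933418) = 412139516884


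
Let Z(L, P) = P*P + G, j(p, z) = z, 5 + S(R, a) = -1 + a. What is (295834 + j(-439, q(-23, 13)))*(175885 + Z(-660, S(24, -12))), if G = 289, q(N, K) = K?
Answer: 52216403806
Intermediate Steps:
S(R, a) = -6 + a (S(R, a) = -5 + (-1 + a) = -6 + a)
Z(L, P) = 289 + P**2 (Z(L, P) = P*P + 289 = P**2 + 289 = 289 + P**2)
(295834 + j(-439, q(-23, 13)))*(175885 + Z(-660, S(24, -12))) = (295834 + 13)*(175885 + (289 + (-6 - 12)**2)) = 295847*(175885 + (289 + (-18)**2)) = 295847*(175885 + (289 + 324)) = 295847*(175885 + 613) = 295847*176498 = 52216403806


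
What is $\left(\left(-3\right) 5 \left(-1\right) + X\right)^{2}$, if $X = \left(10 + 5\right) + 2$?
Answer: $1024$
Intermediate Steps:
$X = 17$ ($X = 15 + 2 = 17$)
$\left(\left(-3\right) 5 \left(-1\right) + X\right)^{2} = \left(\left(-3\right) 5 \left(-1\right) + 17\right)^{2} = \left(\left(-15\right) \left(-1\right) + 17\right)^{2} = \left(15 + 17\right)^{2} = 32^{2} = 1024$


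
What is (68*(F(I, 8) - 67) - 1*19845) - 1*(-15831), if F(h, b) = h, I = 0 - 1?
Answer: -8638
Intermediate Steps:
I = -1
(68*(F(I, 8) - 67) - 1*19845) - 1*(-15831) = (68*(-1 - 67) - 1*19845) - 1*(-15831) = (68*(-68) - 19845) + 15831 = (-4624 - 19845) + 15831 = -24469 + 15831 = -8638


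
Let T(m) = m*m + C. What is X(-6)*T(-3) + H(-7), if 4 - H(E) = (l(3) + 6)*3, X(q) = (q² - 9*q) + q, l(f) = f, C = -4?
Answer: 397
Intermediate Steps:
X(q) = q² - 8*q
H(E) = -23 (H(E) = 4 - (3 + 6)*3 = 4 - 9*3 = 4 - 1*27 = 4 - 27 = -23)
T(m) = -4 + m² (T(m) = m*m - 4 = m² - 4 = -4 + m²)
X(-6)*T(-3) + H(-7) = (-6*(-8 - 6))*(-4 + (-3)²) - 23 = (-6*(-14))*(-4 + 9) - 23 = 84*5 - 23 = 420 - 23 = 397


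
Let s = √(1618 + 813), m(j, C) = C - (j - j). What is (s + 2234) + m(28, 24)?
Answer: 2258 + √2431 ≈ 2307.3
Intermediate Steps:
m(j, C) = C (m(j, C) = C - 1*0 = C + 0 = C)
s = √2431 ≈ 49.305
(s + 2234) + m(28, 24) = (√2431 + 2234) + 24 = (2234 + √2431) + 24 = 2258 + √2431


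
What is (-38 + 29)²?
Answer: 81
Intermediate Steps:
(-38 + 29)² = (-9)² = 81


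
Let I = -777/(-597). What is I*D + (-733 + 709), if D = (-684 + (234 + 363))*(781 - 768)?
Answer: -297705/199 ≈ -1496.0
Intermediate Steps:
I = 259/199 (I = -777*(-1/597) = 259/199 ≈ 1.3015)
D = -1131 (D = (-684 + 597)*13 = -87*13 = -1131)
I*D + (-733 + 709) = (259/199)*(-1131) + (-733 + 709) = -292929/199 - 24 = -297705/199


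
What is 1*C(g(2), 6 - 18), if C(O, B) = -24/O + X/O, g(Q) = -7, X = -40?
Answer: 64/7 ≈ 9.1429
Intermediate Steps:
C(O, B) = -64/O (C(O, B) = -24/O - 40/O = -64/O)
1*C(g(2), 6 - 18) = 1*(-64/(-7)) = 1*(-64*(-⅐)) = 1*(64/7) = 64/7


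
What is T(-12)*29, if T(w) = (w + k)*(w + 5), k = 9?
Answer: 609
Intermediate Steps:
T(w) = (5 + w)*(9 + w) (T(w) = (w + 9)*(w + 5) = (9 + w)*(5 + w) = (5 + w)*(9 + w))
T(-12)*29 = (45 + (-12)² + 14*(-12))*29 = (45 + 144 - 168)*29 = 21*29 = 609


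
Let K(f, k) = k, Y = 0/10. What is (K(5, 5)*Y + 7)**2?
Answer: 49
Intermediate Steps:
Y = 0 (Y = 0*(1/10) = 0)
(K(5, 5)*Y + 7)**2 = (5*0 + 7)**2 = (0 + 7)**2 = 7**2 = 49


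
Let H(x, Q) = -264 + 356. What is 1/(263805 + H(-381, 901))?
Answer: 1/263897 ≈ 3.7894e-6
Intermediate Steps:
H(x, Q) = 92
1/(263805 + H(-381, 901)) = 1/(263805 + 92) = 1/263897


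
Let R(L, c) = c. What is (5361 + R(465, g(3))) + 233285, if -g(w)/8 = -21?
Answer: 238814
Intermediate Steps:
g(w) = 168 (g(w) = -8*(-21) = 168)
(5361 + R(465, g(3))) + 233285 = (5361 + 168) + 233285 = 5529 + 233285 = 238814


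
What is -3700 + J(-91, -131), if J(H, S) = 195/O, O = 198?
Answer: -244135/66 ≈ -3699.0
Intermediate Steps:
J(H, S) = 65/66 (J(H, S) = 195/198 = 195*(1/198) = 65/66)
-3700 + J(-91, -131) = -3700 + 65/66 = -244135/66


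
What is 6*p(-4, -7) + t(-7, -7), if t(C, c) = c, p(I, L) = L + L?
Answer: -91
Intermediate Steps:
p(I, L) = 2*L
6*p(-4, -7) + t(-7, -7) = 6*(2*(-7)) - 7 = 6*(-14) - 7 = -84 - 7 = -91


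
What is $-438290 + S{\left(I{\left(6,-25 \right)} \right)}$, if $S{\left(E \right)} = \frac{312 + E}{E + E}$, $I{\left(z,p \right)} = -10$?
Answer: $- \frac{4383051}{10} \approx -4.3831 \cdot 10^{5}$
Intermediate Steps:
$S{\left(E \right)} = \frac{312 + E}{2 E}$
$-438290 + S{\left(I{\left(6,-25 \right)} \right)} = -438290 + \frac{312 - 10}{2 \left(-10\right)} = -438290 + \frac{1}{2} \left(- \frac{1}{10}\right) 302 = -438290 - \frac{151}{10} = - \frac{4383051}{10}$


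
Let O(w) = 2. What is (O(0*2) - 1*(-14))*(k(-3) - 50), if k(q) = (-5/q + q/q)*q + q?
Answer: -976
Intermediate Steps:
k(q) = q + q*(1 - 5/q) (k(q) = (-5/q + 1)*q + q = (1 - 5/q)*q + q = q*(1 - 5/q) + q = q + q*(1 - 5/q))
(O(0*2) - 1*(-14))*(k(-3) - 50) = (2 - 1*(-14))*((-5 + 2*(-3)) - 50) = (2 + 14)*((-5 - 6) - 50) = 16*(-11 - 50) = 16*(-61) = -976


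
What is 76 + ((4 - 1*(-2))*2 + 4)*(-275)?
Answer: -4324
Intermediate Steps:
76 + ((4 - 1*(-2))*2 + 4)*(-275) = 76 + ((4 + 2)*2 + 4)*(-275) = 76 + (6*2 + 4)*(-275) = 76 + (12 + 4)*(-275) = 76 + 16*(-275) = 76 - 4400 = -4324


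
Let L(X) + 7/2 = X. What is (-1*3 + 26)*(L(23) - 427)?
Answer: -18745/2 ≈ -9372.5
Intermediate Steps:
L(X) = -7/2 + X
(-1*3 + 26)*(L(23) - 427) = (-1*3 + 26)*((-7/2 + 23) - 427) = (-3 + 26)*(39/2 - 427) = 23*(-815/2) = -18745/2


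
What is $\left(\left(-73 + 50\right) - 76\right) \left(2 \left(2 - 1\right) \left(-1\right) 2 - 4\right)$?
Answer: $792$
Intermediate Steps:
$\left(\left(-73 + 50\right) - 76\right) \left(2 \left(2 - 1\right) \left(-1\right) 2 - 4\right) = \left(-23 - 76\right) \left(2 \cdot 1 \left(-1\right) 2 - 4\right) = - 99 \left(2 \left(-1\right) 2 - 4\right) = - 99 \left(\left(-2\right) 2 - 4\right) = - 99 \left(-4 - 4\right) = \left(-99\right) \left(-8\right) = 792$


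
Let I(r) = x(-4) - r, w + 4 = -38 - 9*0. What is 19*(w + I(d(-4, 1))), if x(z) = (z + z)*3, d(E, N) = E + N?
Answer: -1197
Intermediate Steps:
x(z) = 6*z (x(z) = (2*z)*3 = 6*z)
w = -42 (w = -4 + (-38 - 9*0) = -4 + (-38 - 1*0) = -4 + (-38 + 0) = -4 - 38 = -42)
I(r) = -24 - r (I(r) = 6*(-4) - r = -24 - r)
19*(w + I(d(-4, 1))) = 19*(-42 + (-24 - (-4 + 1))) = 19*(-42 + (-24 - 1*(-3))) = 19*(-42 + (-24 + 3)) = 19*(-42 - 21) = 19*(-63) = -1197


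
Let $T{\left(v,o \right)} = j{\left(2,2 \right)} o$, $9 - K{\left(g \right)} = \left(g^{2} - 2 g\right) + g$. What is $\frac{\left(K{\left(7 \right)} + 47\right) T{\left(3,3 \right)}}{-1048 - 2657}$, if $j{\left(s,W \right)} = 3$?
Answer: $- \frac{42}{1235} \approx -0.034008$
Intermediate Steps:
$K{\left(g \right)} = 9 + g - g^{2}$ ($K{\left(g \right)} = 9 - \left(\left(g^{2} - 2 g\right) + g\right) = 9 - \left(g^{2} - g\right) = 9 + g - g^{2}$)
$T{\left(v,o \right)} = 3 o$
$\frac{\left(K{\left(7 \right)} + 47\right) T{\left(3,3 \right)}}{-1048 - 2657} = \frac{\left(\left(9 + 7 - 7^{2}\right) + 47\right) 3 \cdot 3}{-1048 - 2657} = \frac{\left(\left(9 + 7 - 49\right) + 47\right) 9}{-3705} = \left(\left(9 + 7 - 49\right) + 47\right) 9 \left(- \frac{1}{3705}\right) = \left(-33 + 47\right) 9 \left(- \frac{1}{3705}\right) = 14 \cdot 9 \left(- \frac{1}{3705}\right) = 126 \left(- \frac{1}{3705}\right) = - \frac{42}{1235}$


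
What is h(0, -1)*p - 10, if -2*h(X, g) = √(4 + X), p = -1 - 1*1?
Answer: -8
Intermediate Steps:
p = -2 (p = -1 - 1 = -2)
h(X, g) = -√(4 + X)/2
h(0, -1)*p - 10 = -√(4 + 0)/2*(-2) - 10 = -√4/2*(-2) - 10 = -½*2*(-2) - 10 = -1*(-2) - 10 = 2 - 10 = -8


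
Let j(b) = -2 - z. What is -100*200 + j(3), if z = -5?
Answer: -19997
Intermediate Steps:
j(b) = 3 (j(b) = -2 - 1*(-5) = -2 + 5 = 3)
-100*200 + j(3) = -100*200 + 3 = -20000 + 3 = -19997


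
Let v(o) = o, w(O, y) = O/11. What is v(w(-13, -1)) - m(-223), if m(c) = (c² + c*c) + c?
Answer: -1091598/11 ≈ -99236.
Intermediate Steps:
m(c) = c + 2*c² (m(c) = (c² + c²) + c = 2*c² + c = c + 2*c²)
w(O, y) = O/11 (w(O, y) = O*(1/11) = O/11)
v(w(-13, -1)) - m(-223) = (1/11)*(-13) - (-223)*(1 + 2*(-223)) = -13/11 - (-223)*(1 - 446) = -13/11 - (-223)*(-445) = -13/11 - 1*99235 = -13/11 - 99235 = -1091598/11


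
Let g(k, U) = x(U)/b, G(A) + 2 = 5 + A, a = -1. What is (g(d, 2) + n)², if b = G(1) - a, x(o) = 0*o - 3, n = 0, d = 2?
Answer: 9/25 ≈ 0.36000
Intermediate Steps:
x(o) = -3 (x(o) = 0 - 3 = -3)
G(A) = 3 + A (G(A) = -2 + (5 + A) = 3 + A)
b = 5 (b = (3 + 1) - 1*(-1) = 4 + 1 = 5)
g(k, U) = -⅗ (g(k, U) = -3/5 = -3*⅕ = -⅗)
(g(d, 2) + n)² = (-⅗ + 0)² = (-⅗)² = 9/25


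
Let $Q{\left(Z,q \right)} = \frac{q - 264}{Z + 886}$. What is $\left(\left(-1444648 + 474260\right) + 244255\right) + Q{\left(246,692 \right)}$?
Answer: $- \frac{205495532}{283} \approx -7.2613 \cdot 10^{5}$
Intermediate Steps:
$Q{\left(Z,q \right)} = \frac{-264 + q}{886 + Z}$
$\left(\left(-1444648 + 474260\right) + 244255\right) + Q{\left(246,692 \right)} = \left(\left(-1444648 + 474260\right) + 244255\right) + \frac{-264 + 692}{886 + 246} = \left(-970388 + 244255\right) + \frac{1}{1132} \cdot 428 = -726133 + \frac{1}{1132} \cdot 428 = -726133 + \frac{107}{283} = - \frac{205495532}{283}$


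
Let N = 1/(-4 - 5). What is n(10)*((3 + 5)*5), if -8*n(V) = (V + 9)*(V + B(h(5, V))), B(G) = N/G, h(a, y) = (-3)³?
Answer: -230945/243 ≈ -950.39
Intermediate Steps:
h(a, y) = -27
N = -⅑ (N = 1/(-9) = -⅑ ≈ -0.11111)
B(G) = -1/(9*G)
n(V) = -(9 + V)*(1/243 + V)/8 (n(V) = -(V + 9)*(V - ⅑/(-27))/8 = -(9 + V)*(V - ⅑*(-1/27))/8 = -(9 + V)*(V + 1/243)/8 = -(9 + V)*(1/243 + V)/8)
n(10)*((3 + 5)*5) = (-1/216 - 547/486*10 - ⅛*10²)*((3 + 5)*5) = (-1/216 - 2735/243 - ⅛*100)*(8*5) = (-1/216 - 2735/243 - 25/2)*40 = -46189/1944*40 = -230945/243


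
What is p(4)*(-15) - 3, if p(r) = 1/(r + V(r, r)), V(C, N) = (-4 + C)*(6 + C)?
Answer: -27/4 ≈ -6.7500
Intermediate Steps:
p(r) = 1/(-24 + r² + 3*r) (p(r) = 1/(r + (-24 + r² + 2*r)) = 1/(-24 + r² + 3*r))
p(4)*(-15) - 3 = -15/(-24 + 4² + 3*4) - 3 = -15/(-24 + 16 + 12) - 3 = -15/4 - 3 = -27/4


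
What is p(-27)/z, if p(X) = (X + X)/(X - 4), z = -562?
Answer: -27/8711 ≈ -0.0030995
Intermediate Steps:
p(X) = 2*X/(-4 + X) (p(X) = (2*X)/(-4 + X) = 2*X/(-4 + X))
p(-27)/z = (2*(-27)/(-4 - 27))/(-562) = (2*(-27)/(-31))*(-1/562) = (2*(-27)*(-1/31))*(-1/562) = (54/31)*(-1/562) = -27/8711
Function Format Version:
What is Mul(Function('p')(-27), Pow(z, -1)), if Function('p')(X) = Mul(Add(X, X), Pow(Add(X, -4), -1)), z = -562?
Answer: Rational(-27, 8711) ≈ -0.0030995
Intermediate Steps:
Function('p')(X) = Mul(2, X, Pow(Add(-4, X), -1)) (Function('p')(X) = Mul(Mul(2, X), Pow(Add(-4, X), -1)) = Mul(2, X, Pow(Add(-4, X), -1)))
Mul(Function('p')(-27), Pow(z, -1)) = Mul(Mul(2, -27, Pow(Add(-4, -27), -1)), Pow(-562, -1)) = Mul(Mul(2, -27, Pow(-31, -1)), Rational(-1, 562)) = Mul(Mul(2, -27, Rational(-1, 31)), Rational(-1, 562)) = Mul(Rational(54, 31), Rational(-1, 562)) = Rational(-27, 8711)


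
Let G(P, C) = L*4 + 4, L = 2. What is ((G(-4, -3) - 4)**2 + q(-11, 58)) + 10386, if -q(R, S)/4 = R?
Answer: 10494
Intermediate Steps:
q(R, S) = -4*R
G(P, C) = 12 (G(P, C) = 2*4 + 4 = 8 + 4 = 12)
((G(-4, -3) - 4)**2 + q(-11, 58)) + 10386 = ((12 - 4)**2 - 4*(-11)) + 10386 = (8**2 + 44) + 10386 = (64 + 44) + 10386 = 108 + 10386 = 10494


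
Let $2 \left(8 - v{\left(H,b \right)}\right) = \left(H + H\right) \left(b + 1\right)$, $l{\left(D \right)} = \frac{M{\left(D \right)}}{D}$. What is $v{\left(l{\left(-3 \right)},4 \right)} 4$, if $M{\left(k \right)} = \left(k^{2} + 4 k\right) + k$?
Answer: $-8$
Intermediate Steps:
$M{\left(k \right)} = k^{2} + 5 k$
$l{\left(D \right)} = 5 + D$ ($l{\left(D \right)} = \frac{D \left(5 + D\right)}{D} = 5 + D$)
$v{\left(H,b \right)} = 8 - H \left(1 + b\right)$ ($v{\left(H,b \right)} = 8 - \frac{\left(H + H\right) \left(b + 1\right)}{2} = 8 - \frac{2 H \left(1 + b\right)}{2} = 8 - H \left(1 + b\right)$)
$v{\left(l{\left(-3 \right)},4 \right)} 4 = \left(8 - \left(5 - 3\right) - \left(5 - 3\right) 4\right) 4 = \left(8 - 2 - 2 \cdot 4\right) 4 = \left(8 - 2 - 8\right) 4 = \left(-2\right) 4 = -8$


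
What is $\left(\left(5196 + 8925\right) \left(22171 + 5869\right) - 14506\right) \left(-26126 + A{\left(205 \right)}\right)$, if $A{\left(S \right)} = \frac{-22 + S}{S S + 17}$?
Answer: $- \frac{6589308392442491}{637} \approx -1.0344 \cdot 10^{13}$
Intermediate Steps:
$A{\left(S \right)} = \frac{-22 + S}{17 + S^{2}}$ ($A{\left(S \right)} = \frac{-22 + S}{S^{2} + 17} = \frac{-22 + S}{17 + S^{2}}$)
$\left(\left(5196 + 8925\right) \left(22171 + 5869\right) - 14506\right) \left(-26126 + A{\left(205 \right)}\right) = \left(\left(5196 + 8925\right) \left(22171 + 5869\right) - 14506\right) \left(-26126 + \frac{-22 + 205}{17 + 205^{2}}\right) = \left(14121 \cdot 28040 - 14506\right) \left(-26126 + \frac{1}{17 + 42025} \cdot 183\right) = \left(395952840 - 14506\right) \left(-26126 + \frac{1}{42042} \cdot 183\right) = 395938334 \left(-26126 + \frac{1}{42042} \cdot 183\right) = 395938334 \left(-26126 + \frac{61}{14014}\right) = 395938334 \left(- \frac{366129703}{14014}\right) = - \frac{6589308392442491}{637}$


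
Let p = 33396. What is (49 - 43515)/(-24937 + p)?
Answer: -43466/8459 ≈ -5.1384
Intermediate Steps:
(49 - 43515)/(-24937 + p) = (49 - 43515)/(-24937 + 33396) = -43466/8459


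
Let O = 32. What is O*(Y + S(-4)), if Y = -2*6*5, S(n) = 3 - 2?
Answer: -1888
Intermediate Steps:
S(n) = 1
Y = -60 (Y = -12*5 = -60)
O*(Y + S(-4)) = 32*(-60 + 1) = 32*(-59) = -1888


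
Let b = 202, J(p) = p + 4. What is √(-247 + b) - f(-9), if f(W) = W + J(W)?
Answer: 14 + 3*I*√5 ≈ 14.0 + 6.7082*I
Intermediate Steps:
J(p) = 4 + p
f(W) = 4 + 2*W (f(W) = W + (4 + W) = 4 + 2*W)
√(-247 + b) - f(-9) = √(-247 + 202) - (4 + 2*(-9)) = √(-45) - (4 - 18) = 3*I*√5 - 1*(-14) = 3*I*√5 + 14 = 14 + 3*I*√5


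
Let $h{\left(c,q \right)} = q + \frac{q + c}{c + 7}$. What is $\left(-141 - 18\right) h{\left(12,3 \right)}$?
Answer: $- \frac{11448}{19} \approx -602.53$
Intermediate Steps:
$h{\left(c,q \right)} = q + \frac{c + q}{7 + c}$
$\left(-141 - 18\right) h{\left(12,3 \right)} = \left(-141 - 18\right) \frac{12 + 8 \cdot 3 + 12 \cdot 3}{7 + 12} = - 159 \frac{12 + 24 + 36}{19} = - 159 \cdot \frac{1}{19} \cdot 72 = \left(-159\right) \frac{72}{19} = - \frac{11448}{19}$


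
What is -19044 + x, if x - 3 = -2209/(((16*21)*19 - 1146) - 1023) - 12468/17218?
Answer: -690984822926/36286935 ≈ -19042.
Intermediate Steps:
x = 63567214/36286935 (x = 3 + (-2209/(((16*21)*19 - 1146) - 1023) - 12468/17218) = 3 + (-2209/((336*19 - 1146) - 1023) - 12468*1/17218) = 3 + (-2209/((6384 - 1146) - 1023) - 6234/8609) = 3 + (-2209/(5238 - 1023) - 6234/8609) = 3 + (-2209/4215 - 6234/8609) = 3 - 45293591/36286935 = 63567214/36286935 ≈ 1.7518)
-19044 + x = -19044 + 63567214/36286935 = -690984822926/36286935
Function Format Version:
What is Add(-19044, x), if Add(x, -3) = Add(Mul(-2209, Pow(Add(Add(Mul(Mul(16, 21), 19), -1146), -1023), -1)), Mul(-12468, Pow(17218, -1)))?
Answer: Rational(-690984822926, 36286935) ≈ -19042.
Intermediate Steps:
x = Rational(63567214, 36286935) (x = Add(3, Add(Mul(-2209, Pow(Add(Add(Mul(Mul(16, 21), 19), -1146), -1023), -1)), Mul(-12468, Pow(17218, -1)))) = Add(3, Add(Mul(-2209, Pow(Add(Add(Mul(336, 19), -1146), -1023), -1)), Mul(-12468, Rational(1, 17218)))) = Add(3, Add(Mul(-2209, Pow(Add(Add(6384, -1146), -1023), -1)), Rational(-6234, 8609))) = Add(3, Add(Mul(-2209, Pow(Add(5238, -1023), -1)), Rational(-6234, 8609))) = Add(3, Add(Mul(-2209, Pow(4215, -1)), Rational(-6234, 8609))) = Add(3, Add(Mul(-2209, Rational(1, 4215)), Rational(-6234, 8609))) = Add(3, Add(Rational(-2209, 4215), Rational(-6234, 8609))) = Add(3, Rational(-45293591, 36286935)) = Rational(63567214, 36286935) ≈ 1.7518)
Add(-19044, x) = Add(-19044, Rational(63567214, 36286935)) = Rational(-690984822926, 36286935)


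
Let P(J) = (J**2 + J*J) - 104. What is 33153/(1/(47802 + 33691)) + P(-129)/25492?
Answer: 34436345286623/12746 ≈ 2.7017e+9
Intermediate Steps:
P(J) = -104 + 2*J**2 (P(J) = (J**2 + J**2) - 104 = 2*J**2 - 104 = -104 + 2*J**2)
33153/(1/(47802 + 33691)) + P(-129)/25492 = 33153/(1/(47802 + 33691)) + (-104 + 2*(-129)**2)/25492 = 33153/(1/81493) + (-104 + 2*16641)*(1/25492) = 33153/(1/81493) + (-104 + 33282)*(1/25492) = 33153*81493 + 33178*(1/25492) = 2701737429 + 16589/12746 = 34436345286623/12746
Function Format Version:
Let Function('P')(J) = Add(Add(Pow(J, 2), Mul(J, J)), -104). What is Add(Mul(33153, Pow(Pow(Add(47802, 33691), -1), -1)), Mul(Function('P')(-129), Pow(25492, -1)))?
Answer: Rational(34436345286623, 12746) ≈ 2.7017e+9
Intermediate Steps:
Function('P')(J) = Add(-104, Mul(2, Pow(J, 2))) (Function('P')(J) = Add(Add(Pow(J, 2), Pow(J, 2)), -104) = Add(Mul(2, Pow(J, 2)), -104) = Add(-104, Mul(2, Pow(J, 2))))
Add(Mul(33153, Pow(Pow(Add(47802, 33691), -1), -1)), Mul(Function('P')(-129), Pow(25492, -1))) = Add(Mul(33153, Pow(Pow(Add(47802, 33691), -1), -1)), Mul(Add(-104, Mul(2, Pow(-129, 2))), Pow(25492, -1))) = Add(Mul(33153, Pow(Pow(81493, -1), -1)), Mul(Add(-104, Mul(2, 16641)), Rational(1, 25492))) = Add(Mul(33153, Pow(Rational(1, 81493), -1)), Mul(Add(-104, 33282), Rational(1, 25492))) = Add(Mul(33153, 81493), Mul(33178, Rational(1, 25492))) = Add(2701737429, Rational(16589, 12746)) = Rational(34436345286623, 12746)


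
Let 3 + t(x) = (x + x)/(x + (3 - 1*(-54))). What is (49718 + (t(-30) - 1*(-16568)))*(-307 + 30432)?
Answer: 17970375875/9 ≈ 1.9967e+9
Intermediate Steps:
t(x) = -3 + 2*x/(57 + x) (t(x) = -3 + (x + x)/(x + (3 - 1*(-54))) = -3 + (2*x)/(x + (3 + 54)) = -3 + (2*x)/(x + 57) = -3 + (2*x)/(57 + x) = -3 + 2*x/(57 + x))
(49718 + (t(-30) - 1*(-16568)))*(-307 + 30432) = (49718 + ((-171 - 1*(-30))/(57 - 30) - 1*(-16568)))*(-307 + 30432) = (49718 + ((-171 + 30)/27 + 16568))*30125 = (49718 + ((1/27)*(-141) + 16568))*30125 = (49718 + (-47/9 + 16568))*30125 = (49718 + 149065/9)*30125 = (596527/9)*30125 = 17970375875/9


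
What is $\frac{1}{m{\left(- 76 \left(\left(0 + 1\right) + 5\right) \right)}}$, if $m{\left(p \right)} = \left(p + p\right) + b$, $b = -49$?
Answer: $- \frac{1}{961} \approx -0.0010406$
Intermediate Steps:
$m{\left(p \right)} = -49 + 2 p$ ($m{\left(p \right)} = \left(p + p\right) - 49 = 2 p - 49 = -49 + 2 p$)
$\frac{1}{m{\left(- 76 \left(\left(0 + 1\right) + 5\right) \right)}} = \frac{1}{-49 + 2 \left(- 76 \left(\left(0 + 1\right) + 5\right)\right)} = \frac{1}{-49 + 2 \left(- 76 \left(1 + 5\right)\right)} = \frac{1}{-49 + 2 \left(\left(-76\right) 6\right)} = \frac{1}{-49 + 2 \left(-456\right)} = \frac{1}{-49 - 912} = \frac{1}{-961} = - \frac{1}{961}$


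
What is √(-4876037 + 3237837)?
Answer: 10*I*√16382 ≈ 1279.9*I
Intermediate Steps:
√(-4876037 + 3237837) = √(-1638200) = 10*I*√16382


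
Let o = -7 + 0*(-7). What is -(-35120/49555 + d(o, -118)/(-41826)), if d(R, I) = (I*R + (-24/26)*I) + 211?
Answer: 3966859879/5388987318 ≈ 0.73610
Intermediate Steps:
o = -7 (o = -7 + 0 = -7)
d(R, I) = 211 - 12*I/13 + I*R (d(R, I) = (I*R + (-24*1/26)*I) + 211 = (I*R - 12*I/13) + 211 = (-12*I/13 + I*R) + 211 = 211 - 12*I/13 + I*R)
-(-35120/49555 + d(o, -118)/(-41826)) = -(-35120/49555 + (211 - 12/13*(-118) - 118*(-7))/(-41826)) = -(-35120*1/49555 + (211 + 1416/13 + 826)*(-1/41826)) = -(-7024/9911 + (14897/13)*(-1/41826)) = -(-7024/9911 - 14897/543738) = -1*(-3966859879/5388987318) = 3966859879/5388987318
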